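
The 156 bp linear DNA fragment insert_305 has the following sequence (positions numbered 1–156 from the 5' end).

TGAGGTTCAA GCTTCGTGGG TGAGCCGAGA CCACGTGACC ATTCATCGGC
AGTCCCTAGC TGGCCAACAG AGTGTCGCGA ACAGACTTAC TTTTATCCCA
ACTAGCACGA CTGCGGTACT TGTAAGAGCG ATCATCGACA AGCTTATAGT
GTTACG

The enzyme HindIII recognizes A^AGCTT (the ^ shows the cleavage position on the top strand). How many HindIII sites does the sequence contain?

AAGCTT occurs starting at positions 9, 140.
HindIII cuts at 2 sites.

2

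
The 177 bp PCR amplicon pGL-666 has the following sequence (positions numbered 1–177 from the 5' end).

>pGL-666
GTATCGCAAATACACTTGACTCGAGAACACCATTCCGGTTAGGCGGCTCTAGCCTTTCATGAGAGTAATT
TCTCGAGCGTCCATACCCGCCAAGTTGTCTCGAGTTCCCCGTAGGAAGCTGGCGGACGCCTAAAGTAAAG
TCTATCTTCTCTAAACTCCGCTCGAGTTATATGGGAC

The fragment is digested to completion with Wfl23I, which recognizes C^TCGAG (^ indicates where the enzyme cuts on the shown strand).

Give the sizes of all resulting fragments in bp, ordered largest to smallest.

Wfl23I sites (CTCGAG) start at positions 20, 72, 99, 161.
Wfl23I cuts after the first base of each site, so after positions 20, 72, 99, 161.
Linear molecule, 4 cuts → 5 fragments:
  1–20 → 20 bp
  21–72 → 52 bp
  73–99 → 27 bp
  100–161 → 62 bp
  162–177 → 16 bp
Sorted largest to smallest: 62, 52, 27, 20, 16 bp.

62, 52, 27, 20, 16 bp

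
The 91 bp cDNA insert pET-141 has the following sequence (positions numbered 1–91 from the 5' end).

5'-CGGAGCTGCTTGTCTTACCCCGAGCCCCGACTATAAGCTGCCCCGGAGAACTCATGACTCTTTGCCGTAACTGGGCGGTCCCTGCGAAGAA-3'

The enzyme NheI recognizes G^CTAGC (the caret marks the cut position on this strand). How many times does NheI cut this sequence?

No occurrence of GCTAGC is present in the sequence.
NheI does not cut: 0 sites.

0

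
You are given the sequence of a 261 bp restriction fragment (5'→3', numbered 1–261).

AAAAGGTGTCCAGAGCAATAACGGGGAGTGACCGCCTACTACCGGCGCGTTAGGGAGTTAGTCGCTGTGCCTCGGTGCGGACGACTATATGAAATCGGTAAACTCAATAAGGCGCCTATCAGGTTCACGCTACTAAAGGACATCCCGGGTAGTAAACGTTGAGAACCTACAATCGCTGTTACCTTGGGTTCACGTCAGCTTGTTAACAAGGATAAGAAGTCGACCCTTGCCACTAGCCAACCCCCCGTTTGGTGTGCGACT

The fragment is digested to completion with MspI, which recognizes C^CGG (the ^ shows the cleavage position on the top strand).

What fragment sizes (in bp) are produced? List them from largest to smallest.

116, 103, 42 bp

MspI sites (CCGG) start at positions 42, 145.
MspI cuts after the first base of each site, so after positions 42, 145.
Linear molecule, 2 cuts → 3 fragments:
  1–42 → 42 bp
  43–145 → 103 bp
  146–261 → 116 bp
Sorted largest to smallest: 116, 103, 42 bp.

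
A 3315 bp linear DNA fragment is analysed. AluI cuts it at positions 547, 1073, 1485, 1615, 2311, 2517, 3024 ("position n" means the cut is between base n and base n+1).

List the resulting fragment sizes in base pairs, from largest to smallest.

696, 547, 526, 507, 412, 291, 206, 130 bp

Linear molecule, 7 cuts → 8 fragments:
  547 − 0 = 547 bp
  1073 − 547 = 526 bp
  1485 − 1073 = 412 bp
  1615 − 1485 = 130 bp
  2311 − 1615 = 696 bp
  2517 − 2311 = 206 bp
  3024 − 2517 = 507 bp
  3315 − 3024 = 291 bp
Sorted largest to smallest: 696, 547, 526, 507, 412, 291, 206, 130 bp.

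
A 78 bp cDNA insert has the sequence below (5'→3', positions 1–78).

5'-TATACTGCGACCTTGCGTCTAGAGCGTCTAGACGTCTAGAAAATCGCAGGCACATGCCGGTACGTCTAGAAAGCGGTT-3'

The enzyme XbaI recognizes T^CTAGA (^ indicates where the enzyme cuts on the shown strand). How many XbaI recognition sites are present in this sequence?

TCTAGA occurs starting at positions 18, 27, 35, 65.
XbaI cuts at 4 sites.

4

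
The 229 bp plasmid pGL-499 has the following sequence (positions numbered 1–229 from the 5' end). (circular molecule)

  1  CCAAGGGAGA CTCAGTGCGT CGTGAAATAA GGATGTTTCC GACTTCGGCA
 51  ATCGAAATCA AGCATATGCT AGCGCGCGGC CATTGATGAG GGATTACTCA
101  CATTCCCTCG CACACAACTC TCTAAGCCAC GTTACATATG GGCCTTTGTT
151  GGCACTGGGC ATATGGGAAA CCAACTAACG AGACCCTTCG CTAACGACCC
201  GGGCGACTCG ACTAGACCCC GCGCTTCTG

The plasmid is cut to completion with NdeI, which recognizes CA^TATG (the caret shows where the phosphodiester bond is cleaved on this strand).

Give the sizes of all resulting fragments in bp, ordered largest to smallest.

NdeI sites (CATATG) start at positions 63, 135, 160.
NdeI cuts after base 2 of each site, so after positions 64, 136, 161.
Circular molecule, 3 cuts → 3 fragments:
  65–136 → 72 bp
  137–161 → 25 bp
  162–229 then 1–64 → 68 + 64 = 132 bp
Sorted largest to smallest: 132, 72, 25 bp.

132, 72, 25 bp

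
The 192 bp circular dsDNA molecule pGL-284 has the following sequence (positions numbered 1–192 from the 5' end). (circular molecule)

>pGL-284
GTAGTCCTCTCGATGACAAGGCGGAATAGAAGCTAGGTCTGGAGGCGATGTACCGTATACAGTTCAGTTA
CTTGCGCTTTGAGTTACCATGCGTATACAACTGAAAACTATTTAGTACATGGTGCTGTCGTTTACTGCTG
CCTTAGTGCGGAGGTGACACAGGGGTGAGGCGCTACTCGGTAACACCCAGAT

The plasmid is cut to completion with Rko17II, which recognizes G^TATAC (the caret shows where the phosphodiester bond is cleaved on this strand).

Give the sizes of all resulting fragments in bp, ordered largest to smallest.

154, 38 bp

Rko17II sites (GTATAC) start at positions 55, 93.
Rko17II cuts after the first base of each site, so after positions 55, 93.
Circular molecule, 2 cuts → 2 fragments:
  56–93 → 38 bp
  94–192 then 1–55 → 99 + 55 = 154 bp
Sorted largest to smallest: 154, 38 bp.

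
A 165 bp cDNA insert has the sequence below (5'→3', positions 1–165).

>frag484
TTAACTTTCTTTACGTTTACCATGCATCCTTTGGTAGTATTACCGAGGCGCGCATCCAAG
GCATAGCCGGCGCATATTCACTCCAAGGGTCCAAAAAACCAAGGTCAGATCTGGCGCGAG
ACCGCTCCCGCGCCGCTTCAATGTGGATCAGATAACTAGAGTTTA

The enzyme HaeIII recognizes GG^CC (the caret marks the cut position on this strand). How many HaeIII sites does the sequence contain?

No occurrence of GGCC is present in the sequence.
HaeIII does not cut: 0 sites.

0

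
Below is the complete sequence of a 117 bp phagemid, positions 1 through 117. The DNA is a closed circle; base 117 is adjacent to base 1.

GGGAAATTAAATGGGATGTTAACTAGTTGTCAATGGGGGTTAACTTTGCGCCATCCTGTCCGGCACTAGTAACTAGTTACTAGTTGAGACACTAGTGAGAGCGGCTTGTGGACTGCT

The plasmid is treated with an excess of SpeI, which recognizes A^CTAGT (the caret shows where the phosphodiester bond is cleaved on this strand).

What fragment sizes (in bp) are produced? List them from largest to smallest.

48, 43, 12, 7, 7 bp

SpeI sites (ACTAGT) start at positions 22, 65, 72, 79, 91.
SpeI cuts after the first base of each site, so after positions 22, 65, 72, 79, 91.
Circular molecule, 5 cuts → 5 fragments:
  23–65 → 43 bp
  66–72 → 7 bp
  73–79 → 7 bp
  80–91 → 12 bp
  92–117 then 1–22 → 26 + 22 = 48 bp
Sorted largest to smallest: 48, 43, 12, 7, 7 bp.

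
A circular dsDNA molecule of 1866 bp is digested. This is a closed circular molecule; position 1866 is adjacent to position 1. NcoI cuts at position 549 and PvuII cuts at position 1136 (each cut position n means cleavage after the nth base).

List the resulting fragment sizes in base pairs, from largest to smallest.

Combined cut positions (sorted): 549, 1136.
Circular molecule, 2 cuts → 2 fragments:
  1136 − 549 = 587 bp
  wrap: 1866 − 1136 + 549 = 1279 bp
Sorted largest to smallest: 1279, 587 bp.

1279, 587 bp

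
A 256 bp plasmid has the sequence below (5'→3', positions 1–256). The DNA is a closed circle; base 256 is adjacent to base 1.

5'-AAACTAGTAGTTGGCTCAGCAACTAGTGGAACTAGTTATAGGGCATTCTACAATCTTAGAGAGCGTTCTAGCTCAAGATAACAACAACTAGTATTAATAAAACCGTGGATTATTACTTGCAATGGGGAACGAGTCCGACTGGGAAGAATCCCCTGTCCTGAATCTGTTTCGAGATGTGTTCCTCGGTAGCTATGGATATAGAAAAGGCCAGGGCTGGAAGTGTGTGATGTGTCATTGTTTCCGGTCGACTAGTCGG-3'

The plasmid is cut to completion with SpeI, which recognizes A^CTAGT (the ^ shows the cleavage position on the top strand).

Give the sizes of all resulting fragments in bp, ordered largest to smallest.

SpeI sites (ACTAGT) start at positions 3, 22, 31, 87, 248.
SpeI cuts after the first base of each site, so after positions 3, 22, 31, 87, 248.
Circular molecule, 5 cuts → 5 fragments:
  4–22 → 19 bp
  23–31 → 9 bp
  32–87 → 56 bp
  88–248 → 161 bp
  249–256 then 1–3 → 8 + 3 = 11 bp
Sorted largest to smallest: 161, 56, 19, 11, 9 bp.

161, 56, 19, 11, 9 bp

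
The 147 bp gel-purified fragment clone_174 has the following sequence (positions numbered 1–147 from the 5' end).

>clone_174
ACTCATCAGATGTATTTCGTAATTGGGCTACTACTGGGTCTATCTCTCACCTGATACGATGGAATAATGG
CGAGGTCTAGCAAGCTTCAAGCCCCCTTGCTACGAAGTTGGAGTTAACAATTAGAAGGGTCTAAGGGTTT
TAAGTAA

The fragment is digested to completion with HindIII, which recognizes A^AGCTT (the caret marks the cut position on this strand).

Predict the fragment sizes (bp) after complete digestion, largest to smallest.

The HindIII site (AAGCTT) starts at position 82.
HindIII cuts after the first base of each site, so after position 82.
Linear molecule, 1 cut → 2 fragments:
  1–82 → 82 bp
  83–147 → 65 bp
Sorted largest to smallest: 82, 65 bp.

82, 65 bp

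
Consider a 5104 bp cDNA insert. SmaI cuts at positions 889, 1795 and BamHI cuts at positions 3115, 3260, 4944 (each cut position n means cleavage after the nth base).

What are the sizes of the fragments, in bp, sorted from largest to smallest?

Combined cut positions (sorted): 889, 1795, 3115, 3260, 4944.
Linear molecule, 5 cuts → 6 fragments:
  889 − 0 = 889 bp
  1795 − 889 = 906 bp
  3115 − 1795 = 1320 bp
  3260 − 3115 = 145 bp
  4944 − 3260 = 1684 bp
  5104 − 4944 = 160 bp
Sorted largest to smallest: 1684, 1320, 906, 889, 160, 145 bp.

1684, 1320, 906, 889, 160, 145 bp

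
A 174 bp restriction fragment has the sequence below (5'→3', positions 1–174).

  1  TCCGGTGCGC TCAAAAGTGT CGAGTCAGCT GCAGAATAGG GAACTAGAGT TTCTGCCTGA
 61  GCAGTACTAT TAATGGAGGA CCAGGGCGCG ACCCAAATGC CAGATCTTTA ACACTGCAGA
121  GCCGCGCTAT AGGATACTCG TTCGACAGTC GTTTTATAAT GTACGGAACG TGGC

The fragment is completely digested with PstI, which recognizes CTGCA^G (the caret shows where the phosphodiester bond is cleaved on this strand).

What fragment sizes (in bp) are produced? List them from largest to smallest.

85, 56, 33 bp

PstI sites (CTGCAG) start at positions 29, 114.
PstI cuts after base 5 of each site (before the last base), so after positions 33, 118.
Linear molecule, 2 cuts → 3 fragments:
  1–33 → 33 bp
  34–118 → 85 bp
  119–174 → 56 bp
Sorted largest to smallest: 85, 56, 33 bp.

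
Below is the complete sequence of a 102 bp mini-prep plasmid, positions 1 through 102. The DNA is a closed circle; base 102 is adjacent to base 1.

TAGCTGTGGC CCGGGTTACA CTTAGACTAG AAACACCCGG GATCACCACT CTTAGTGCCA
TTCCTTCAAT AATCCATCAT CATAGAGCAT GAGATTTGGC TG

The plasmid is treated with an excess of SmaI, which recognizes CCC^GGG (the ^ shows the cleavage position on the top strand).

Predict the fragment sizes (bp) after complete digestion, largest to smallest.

SmaI sites (CCCGGG) start at positions 10, 36.
SmaI cuts after base 3 of each site, so after positions 12, 38.
Circular molecule, 2 cuts → 2 fragments:
  13–38 → 26 bp
  39–102 then 1–12 → 64 + 12 = 76 bp
Sorted largest to smallest: 76, 26 bp.

76, 26 bp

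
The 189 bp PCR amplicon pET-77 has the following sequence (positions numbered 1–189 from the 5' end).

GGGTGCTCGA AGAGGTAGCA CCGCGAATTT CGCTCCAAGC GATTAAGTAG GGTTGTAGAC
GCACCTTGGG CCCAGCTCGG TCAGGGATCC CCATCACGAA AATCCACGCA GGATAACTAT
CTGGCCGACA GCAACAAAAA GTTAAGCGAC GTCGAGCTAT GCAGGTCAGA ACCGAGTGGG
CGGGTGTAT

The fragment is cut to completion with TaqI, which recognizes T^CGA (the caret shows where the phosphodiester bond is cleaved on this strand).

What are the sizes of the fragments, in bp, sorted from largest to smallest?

145, 37, 7 bp

TaqI sites (TCGA) start at positions 7, 152.
TaqI cuts after the first base of each site, so after positions 7, 152.
Linear molecule, 2 cuts → 3 fragments:
  1–7 → 7 bp
  8–152 → 145 bp
  153–189 → 37 bp
Sorted largest to smallest: 145, 37, 7 bp.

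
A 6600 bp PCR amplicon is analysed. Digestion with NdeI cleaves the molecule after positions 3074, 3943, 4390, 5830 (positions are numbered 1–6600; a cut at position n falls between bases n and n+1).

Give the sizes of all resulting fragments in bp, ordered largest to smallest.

Linear molecule, 4 cuts → 5 fragments:
  3074 − 0 = 3074 bp
  3943 − 3074 = 869 bp
  4390 − 3943 = 447 bp
  5830 − 4390 = 1440 bp
  6600 − 5830 = 770 bp
Sorted largest to smallest: 3074, 1440, 869, 770, 447 bp.

3074, 1440, 869, 770, 447 bp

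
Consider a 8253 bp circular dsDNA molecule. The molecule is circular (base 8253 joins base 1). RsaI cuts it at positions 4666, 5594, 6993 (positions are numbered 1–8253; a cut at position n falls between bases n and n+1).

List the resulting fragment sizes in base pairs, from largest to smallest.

5926, 1399, 928 bp

Circular molecule, 3 cuts → 3 fragments:
  5594 − 4666 = 928 bp
  6993 − 5594 = 1399 bp
  wrap: 8253 − 6993 + 4666 = 5926 bp
Sorted largest to smallest: 5926, 1399, 928 bp.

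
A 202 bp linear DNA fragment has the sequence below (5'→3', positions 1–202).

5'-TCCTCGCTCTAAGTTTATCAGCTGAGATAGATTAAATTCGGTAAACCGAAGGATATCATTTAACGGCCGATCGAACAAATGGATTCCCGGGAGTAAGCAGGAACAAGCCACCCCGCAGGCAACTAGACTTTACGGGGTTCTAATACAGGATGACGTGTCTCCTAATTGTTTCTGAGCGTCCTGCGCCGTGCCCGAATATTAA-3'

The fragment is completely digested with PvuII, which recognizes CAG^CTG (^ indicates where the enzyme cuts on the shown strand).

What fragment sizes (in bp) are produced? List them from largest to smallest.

181, 21 bp

The PvuII site (CAGCTG) starts at position 19.
PvuII cuts after base 3 of each site, so after position 21.
Linear molecule, 1 cut → 2 fragments:
  1–21 → 21 bp
  22–202 → 181 bp
Sorted largest to smallest: 181, 21 bp.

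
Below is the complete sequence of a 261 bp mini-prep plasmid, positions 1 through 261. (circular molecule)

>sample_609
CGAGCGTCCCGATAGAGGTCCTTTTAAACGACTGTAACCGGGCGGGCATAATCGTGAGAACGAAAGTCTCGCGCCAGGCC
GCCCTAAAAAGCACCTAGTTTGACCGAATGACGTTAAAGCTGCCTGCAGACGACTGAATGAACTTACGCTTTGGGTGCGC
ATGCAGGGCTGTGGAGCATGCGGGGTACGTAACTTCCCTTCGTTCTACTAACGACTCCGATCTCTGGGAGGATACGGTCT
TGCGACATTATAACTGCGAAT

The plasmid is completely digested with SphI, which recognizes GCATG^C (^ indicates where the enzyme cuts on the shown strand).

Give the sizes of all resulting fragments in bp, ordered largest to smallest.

244, 17 bp

SphI sites (GCATGC) start at positions 159, 176.
SphI cuts after base 5 of each site (before the last base), so after positions 163, 180.
Circular molecule, 2 cuts → 2 fragments:
  164–180 → 17 bp
  181–261 then 1–163 → 81 + 163 = 244 bp
Sorted largest to smallest: 244, 17 bp.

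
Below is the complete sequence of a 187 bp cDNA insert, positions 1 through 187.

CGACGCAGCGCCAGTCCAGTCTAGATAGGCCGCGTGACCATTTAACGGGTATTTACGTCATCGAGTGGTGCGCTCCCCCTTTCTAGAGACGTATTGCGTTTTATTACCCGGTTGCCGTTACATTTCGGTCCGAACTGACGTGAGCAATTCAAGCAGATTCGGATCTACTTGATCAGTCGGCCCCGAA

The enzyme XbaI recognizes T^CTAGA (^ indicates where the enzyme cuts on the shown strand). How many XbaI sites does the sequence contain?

2

TCTAGA occurs starting at positions 20, 82.
XbaI cuts at 2 sites.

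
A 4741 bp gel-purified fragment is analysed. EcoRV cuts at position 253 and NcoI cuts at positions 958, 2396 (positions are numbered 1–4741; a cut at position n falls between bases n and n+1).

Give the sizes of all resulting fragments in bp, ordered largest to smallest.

2345, 1438, 705, 253 bp

Combined cut positions (sorted): 253, 958, 2396.
Linear molecule, 3 cuts → 4 fragments:
  253 − 0 = 253 bp
  958 − 253 = 705 bp
  2396 − 958 = 1438 bp
  4741 − 2396 = 2345 bp
Sorted largest to smallest: 2345, 1438, 705, 253 bp.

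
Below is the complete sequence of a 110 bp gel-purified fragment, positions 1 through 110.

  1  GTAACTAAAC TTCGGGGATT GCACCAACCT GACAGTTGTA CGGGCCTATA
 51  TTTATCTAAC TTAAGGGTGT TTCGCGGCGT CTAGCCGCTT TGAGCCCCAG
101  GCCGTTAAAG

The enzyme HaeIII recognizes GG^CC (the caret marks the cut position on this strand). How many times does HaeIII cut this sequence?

2

GGCC occurs starting at positions 43, 100.
HaeIII cuts at 2 sites.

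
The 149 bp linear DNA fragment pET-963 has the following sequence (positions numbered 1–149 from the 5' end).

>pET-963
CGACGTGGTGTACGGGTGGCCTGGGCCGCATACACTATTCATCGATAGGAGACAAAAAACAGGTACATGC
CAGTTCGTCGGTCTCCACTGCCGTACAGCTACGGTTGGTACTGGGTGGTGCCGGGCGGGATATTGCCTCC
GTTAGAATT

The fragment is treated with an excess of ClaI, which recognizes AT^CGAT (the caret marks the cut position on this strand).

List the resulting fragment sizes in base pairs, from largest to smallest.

The ClaI site (ATCGAT) starts at position 41.
ClaI cuts after base 2 of each site, so after position 42.
Linear molecule, 1 cut → 2 fragments:
  1–42 → 42 bp
  43–149 → 107 bp
Sorted largest to smallest: 107, 42 bp.

107, 42 bp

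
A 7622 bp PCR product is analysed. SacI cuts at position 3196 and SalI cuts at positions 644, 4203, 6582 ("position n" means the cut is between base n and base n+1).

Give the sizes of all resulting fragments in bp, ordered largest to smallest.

2552, 2379, 1040, 1007, 644 bp

Combined cut positions (sorted): 644, 3196, 4203, 6582.
Linear molecule, 4 cuts → 5 fragments:
  644 − 0 = 644 bp
  3196 − 644 = 2552 bp
  4203 − 3196 = 1007 bp
  6582 − 4203 = 2379 bp
  7622 − 6582 = 1040 bp
Sorted largest to smallest: 2552, 2379, 1040, 1007, 644 bp.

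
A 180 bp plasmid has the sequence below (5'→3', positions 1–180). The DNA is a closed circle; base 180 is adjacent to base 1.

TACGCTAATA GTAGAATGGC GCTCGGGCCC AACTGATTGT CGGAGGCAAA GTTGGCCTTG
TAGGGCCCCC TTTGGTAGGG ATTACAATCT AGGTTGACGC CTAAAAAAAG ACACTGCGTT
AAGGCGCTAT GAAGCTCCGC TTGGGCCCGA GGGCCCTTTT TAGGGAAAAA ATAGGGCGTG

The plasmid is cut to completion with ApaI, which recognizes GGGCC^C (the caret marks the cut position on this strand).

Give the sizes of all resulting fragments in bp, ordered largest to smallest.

ApaI sites (GGGCCC) start at positions 25, 63, 143, 151.
ApaI cuts after base 5 of each site (before the last base), so after positions 29, 67, 147, 155.
Circular molecule, 4 cuts → 4 fragments:
  30–67 → 38 bp
  68–147 → 80 bp
  148–155 → 8 bp
  156–180 then 1–29 → 25 + 29 = 54 bp
Sorted largest to smallest: 80, 54, 38, 8 bp.

80, 54, 38, 8 bp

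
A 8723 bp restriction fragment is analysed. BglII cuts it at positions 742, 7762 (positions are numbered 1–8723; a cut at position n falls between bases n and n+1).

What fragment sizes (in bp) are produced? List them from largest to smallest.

Linear molecule, 2 cuts → 3 fragments:
  742 − 0 = 742 bp
  7762 − 742 = 7020 bp
  8723 − 7762 = 961 bp
Sorted largest to smallest: 7020, 961, 742 bp.

7020, 961, 742 bp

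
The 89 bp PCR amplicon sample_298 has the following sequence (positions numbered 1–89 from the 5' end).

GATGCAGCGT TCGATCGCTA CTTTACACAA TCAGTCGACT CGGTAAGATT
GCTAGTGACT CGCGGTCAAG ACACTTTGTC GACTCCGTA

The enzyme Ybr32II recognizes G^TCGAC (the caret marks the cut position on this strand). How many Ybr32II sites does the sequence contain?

GTCGAC occurs starting at positions 34, 78.
Ybr32II cuts at 2 sites.

2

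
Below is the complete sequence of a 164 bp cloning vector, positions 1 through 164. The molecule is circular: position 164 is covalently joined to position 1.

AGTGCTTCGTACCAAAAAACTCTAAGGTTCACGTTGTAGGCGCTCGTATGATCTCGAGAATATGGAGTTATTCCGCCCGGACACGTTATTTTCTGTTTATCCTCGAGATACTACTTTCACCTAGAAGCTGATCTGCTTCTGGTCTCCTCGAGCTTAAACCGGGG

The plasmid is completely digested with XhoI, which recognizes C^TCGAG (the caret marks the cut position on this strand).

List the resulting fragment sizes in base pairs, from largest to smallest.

70, 49, 45 bp

XhoI sites (CTCGAG) start at positions 53, 102, 147.
XhoI cuts after the first base of each site, so after positions 53, 102, 147.
Circular molecule, 3 cuts → 3 fragments:
  54–102 → 49 bp
  103–147 → 45 bp
  148–164 then 1–53 → 17 + 53 = 70 bp
Sorted largest to smallest: 70, 49, 45 bp.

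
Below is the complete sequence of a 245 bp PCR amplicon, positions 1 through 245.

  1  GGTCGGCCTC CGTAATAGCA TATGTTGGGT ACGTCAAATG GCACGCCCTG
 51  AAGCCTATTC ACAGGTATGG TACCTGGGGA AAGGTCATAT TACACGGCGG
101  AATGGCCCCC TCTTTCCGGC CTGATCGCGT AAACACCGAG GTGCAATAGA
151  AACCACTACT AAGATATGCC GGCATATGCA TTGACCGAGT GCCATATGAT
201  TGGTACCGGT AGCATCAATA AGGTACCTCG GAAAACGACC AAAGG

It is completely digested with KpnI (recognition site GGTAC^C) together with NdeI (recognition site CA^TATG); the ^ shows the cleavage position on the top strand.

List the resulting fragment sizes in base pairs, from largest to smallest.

KpnI sites (GGTACC) start at positions 69, 202, 222.
KpnI cuts after base 5 of each site (before the last base), so after positions 73, 206, 226.
NdeI sites (CATATG) start at positions 19, 173, 193.
NdeI cuts after base 2 of each site, so after positions 20, 174, 194.
Combined cut positions: 20, 73, 174, 194, 206, 226.
Linear molecule, 6 cuts → 7 fragments:
  1–20 → 20 bp
  21–73 → 53 bp
  74–174 → 101 bp
  175–194 → 20 bp
  195–206 → 12 bp
  207–226 → 20 bp
  227–245 → 19 bp
Sorted largest to smallest: 101, 53, 20, 20, 20, 19, 12 bp.

101, 53, 20, 20, 20, 19, 12 bp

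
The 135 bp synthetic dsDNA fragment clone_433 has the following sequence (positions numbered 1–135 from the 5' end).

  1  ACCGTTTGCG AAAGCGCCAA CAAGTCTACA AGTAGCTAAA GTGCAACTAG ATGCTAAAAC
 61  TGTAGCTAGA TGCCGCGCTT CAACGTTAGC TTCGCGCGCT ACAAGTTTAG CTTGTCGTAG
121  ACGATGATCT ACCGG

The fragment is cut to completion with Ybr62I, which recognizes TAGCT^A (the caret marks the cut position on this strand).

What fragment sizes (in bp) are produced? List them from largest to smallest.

68, 37, 30 bp

Ybr62I sites (TAGCTA) start at positions 33, 63.
Ybr62I cuts after base 5 of each site (before the last base), so after positions 37, 67.
Linear molecule, 2 cuts → 3 fragments:
  1–37 → 37 bp
  38–67 → 30 bp
  68–135 → 68 bp
Sorted largest to smallest: 68, 37, 30 bp.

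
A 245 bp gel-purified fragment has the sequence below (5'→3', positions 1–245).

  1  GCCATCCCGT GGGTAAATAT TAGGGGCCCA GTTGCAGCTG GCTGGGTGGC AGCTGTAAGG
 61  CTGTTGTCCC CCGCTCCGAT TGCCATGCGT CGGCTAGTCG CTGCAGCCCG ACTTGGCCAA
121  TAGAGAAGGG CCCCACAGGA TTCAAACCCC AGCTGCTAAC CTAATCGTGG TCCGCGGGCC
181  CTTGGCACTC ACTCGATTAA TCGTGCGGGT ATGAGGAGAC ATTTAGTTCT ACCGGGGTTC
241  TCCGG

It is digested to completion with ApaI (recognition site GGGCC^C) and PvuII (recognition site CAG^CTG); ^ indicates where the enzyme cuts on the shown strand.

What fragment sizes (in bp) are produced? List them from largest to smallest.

80, 65, 28, 28, 20, 15, 9 bp

ApaI sites (GGGCCC) start at positions 24, 128, 176.
ApaI cuts after base 5 of each site (before the last base), so after positions 28, 132, 180.
PvuII sites (CAGCTG) start at positions 35, 50, 150.
PvuII cuts after base 3 of each site, so after positions 37, 52, 152.
Combined cut positions: 28, 37, 52, 132, 152, 180.
Linear molecule, 6 cuts → 7 fragments:
  1–28 → 28 bp
  29–37 → 9 bp
  38–52 → 15 bp
  53–132 → 80 bp
  133–152 → 20 bp
  153–180 → 28 bp
  181–245 → 65 bp
Sorted largest to smallest: 80, 65, 28, 28, 20, 15, 9 bp.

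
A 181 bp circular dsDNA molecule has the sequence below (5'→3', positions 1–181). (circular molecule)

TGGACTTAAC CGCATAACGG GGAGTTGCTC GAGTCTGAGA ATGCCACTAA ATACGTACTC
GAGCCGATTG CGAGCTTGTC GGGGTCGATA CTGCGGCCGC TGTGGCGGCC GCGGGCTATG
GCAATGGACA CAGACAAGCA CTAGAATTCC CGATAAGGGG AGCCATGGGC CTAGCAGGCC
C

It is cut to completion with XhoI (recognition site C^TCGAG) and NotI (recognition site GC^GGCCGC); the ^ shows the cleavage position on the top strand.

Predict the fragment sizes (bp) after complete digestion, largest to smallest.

XhoI sites (CTCGAG) start at positions 28, 58.
XhoI cuts after the first base of each site, so after positions 28, 58.
NotI sites (GCGGCCGC) start at positions 93, 105.
NotI cuts after base 2 of each site, so after positions 94, 106.
Combined cut positions: 28, 58, 94, 106.
Circular molecule, 4 cuts → 4 fragments:
  29–58 → 30 bp
  59–94 → 36 bp
  95–106 → 12 bp
  107–181 then 1–28 → 75 + 28 = 103 bp
Sorted largest to smallest: 103, 36, 30, 12 bp.

103, 36, 30, 12 bp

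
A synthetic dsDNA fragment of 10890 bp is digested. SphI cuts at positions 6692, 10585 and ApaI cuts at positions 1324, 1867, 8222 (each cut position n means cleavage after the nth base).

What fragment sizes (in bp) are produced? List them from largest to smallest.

4825, 2363, 1530, 1324, 543, 305 bp

Combined cut positions (sorted): 1324, 1867, 6692, 8222, 10585.
Linear molecule, 5 cuts → 6 fragments:
  1324 − 0 = 1324 bp
  1867 − 1324 = 543 bp
  6692 − 1867 = 4825 bp
  8222 − 6692 = 1530 bp
  10585 − 8222 = 2363 bp
  10890 − 10585 = 305 bp
Sorted largest to smallest: 4825, 2363, 1530, 1324, 543, 305 bp.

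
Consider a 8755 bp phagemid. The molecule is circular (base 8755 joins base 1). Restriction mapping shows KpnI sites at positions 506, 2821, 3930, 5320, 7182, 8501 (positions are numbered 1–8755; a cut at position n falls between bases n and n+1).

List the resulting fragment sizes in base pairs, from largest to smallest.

2315, 1862, 1390, 1319, 1109, 760 bp

Circular molecule, 6 cuts → 6 fragments:
  2821 − 506 = 2315 bp
  3930 − 2821 = 1109 bp
  5320 − 3930 = 1390 bp
  7182 − 5320 = 1862 bp
  8501 − 7182 = 1319 bp
  wrap: 8755 − 8501 + 506 = 760 bp
Sorted largest to smallest: 2315, 1862, 1390, 1319, 1109, 760 bp.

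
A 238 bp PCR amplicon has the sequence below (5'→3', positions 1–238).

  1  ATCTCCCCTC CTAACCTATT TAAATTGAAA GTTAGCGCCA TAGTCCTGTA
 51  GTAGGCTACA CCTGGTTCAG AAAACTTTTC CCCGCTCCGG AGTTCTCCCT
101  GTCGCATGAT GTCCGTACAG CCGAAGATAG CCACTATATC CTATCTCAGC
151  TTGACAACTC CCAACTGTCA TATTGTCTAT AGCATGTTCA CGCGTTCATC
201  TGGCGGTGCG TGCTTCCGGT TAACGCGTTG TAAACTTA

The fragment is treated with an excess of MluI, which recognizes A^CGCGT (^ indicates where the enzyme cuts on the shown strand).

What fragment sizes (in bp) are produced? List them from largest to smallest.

MluI sites (ACGCGT) start at positions 190, 223.
MluI cuts after the first base of each site, so after positions 190, 223.
Linear molecule, 2 cuts → 3 fragments:
  1–190 → 190 bp
  191–223 → 33 bp
  224–238 → 15 bp
Sorted largest to smallest: 190, 33, 15 bp.

190, 33, 15 bp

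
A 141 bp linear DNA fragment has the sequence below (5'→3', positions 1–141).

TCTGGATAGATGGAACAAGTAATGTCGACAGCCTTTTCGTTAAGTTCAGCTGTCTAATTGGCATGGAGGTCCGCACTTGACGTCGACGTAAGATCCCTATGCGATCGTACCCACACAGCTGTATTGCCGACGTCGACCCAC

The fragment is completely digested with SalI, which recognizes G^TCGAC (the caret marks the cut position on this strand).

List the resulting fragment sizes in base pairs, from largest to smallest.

58, 50, 24, 9 bp

SalI sites (GTCGAC) start at positions 24, 82, 132.
SalI cuts after the first base of each site, so after positions 24, 82, 132.
Linear molecule, 3 cuts → 4 fragments:
  1–24 → 24 bp
  25–82 → 58 bp
  83–132 → 50 bp
  133–141 → 9 bp
Sorted largest to smallest: 58, 50, 24, 9 bp.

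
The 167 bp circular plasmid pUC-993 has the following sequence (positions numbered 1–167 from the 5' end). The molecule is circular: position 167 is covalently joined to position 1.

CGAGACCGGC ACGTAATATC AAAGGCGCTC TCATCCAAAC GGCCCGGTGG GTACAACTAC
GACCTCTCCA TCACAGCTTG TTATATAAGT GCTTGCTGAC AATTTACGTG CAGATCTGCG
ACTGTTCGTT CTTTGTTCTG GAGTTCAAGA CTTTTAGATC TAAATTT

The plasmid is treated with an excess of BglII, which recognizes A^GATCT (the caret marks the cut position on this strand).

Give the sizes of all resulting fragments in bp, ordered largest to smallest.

123, 44 bp

BglII sites (AGATCT) start at positions 112, 156.
BglII cuts after the first base of each site, so after positions 112, 156.
Circular molecule, 2 cuts → 2 fragments:
  113–156 → 44 bp
  157–167 then 1–112 → 11 + 112 = 123 bp
Sorted largest to smallest: 123, 44 bp.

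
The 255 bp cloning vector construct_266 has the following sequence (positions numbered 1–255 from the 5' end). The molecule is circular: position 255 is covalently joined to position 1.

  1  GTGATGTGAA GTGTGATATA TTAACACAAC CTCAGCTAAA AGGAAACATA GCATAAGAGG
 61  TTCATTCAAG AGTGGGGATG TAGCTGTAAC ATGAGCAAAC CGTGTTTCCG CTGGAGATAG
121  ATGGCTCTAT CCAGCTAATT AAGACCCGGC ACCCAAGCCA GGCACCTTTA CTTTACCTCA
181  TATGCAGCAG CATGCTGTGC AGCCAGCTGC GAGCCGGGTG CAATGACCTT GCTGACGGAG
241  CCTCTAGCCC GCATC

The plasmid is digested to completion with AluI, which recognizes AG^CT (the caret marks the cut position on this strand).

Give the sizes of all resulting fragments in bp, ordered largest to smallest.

AluI sites (AGCT) start at positions 34, 82, 133, 205.
AluI cuts after base 2 of each site, so after positions 35, 83, 134, 206.
Circular molecule, 4 cuts → 4 fragments:
  36–83 → 48 bp
  84–134 → 51 bp
  135–206 → 72 bp
  207–255 then 1–35 → 49 + 35 = 84 bp
Sorted largest to smallest: 84, 72, 51, 48 bp.

84, 72, 51, 48 bp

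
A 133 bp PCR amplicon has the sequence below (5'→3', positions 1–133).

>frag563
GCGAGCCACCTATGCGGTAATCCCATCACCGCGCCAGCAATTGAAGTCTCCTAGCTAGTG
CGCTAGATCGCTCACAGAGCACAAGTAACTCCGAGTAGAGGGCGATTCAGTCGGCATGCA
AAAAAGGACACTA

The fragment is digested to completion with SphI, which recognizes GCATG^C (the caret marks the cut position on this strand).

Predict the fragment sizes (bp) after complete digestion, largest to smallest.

118, 15 bp

The SphI site (GCATGC) starts at position 114.
SphI cuts after base 5 of each site (before the last base), so after position 118.
Linear molecule, 1 cut → 2 fragments:
  1–118 → 118 bp
  119–133 → 15 bp
Sorted largest to smallest: 118, 15 bp.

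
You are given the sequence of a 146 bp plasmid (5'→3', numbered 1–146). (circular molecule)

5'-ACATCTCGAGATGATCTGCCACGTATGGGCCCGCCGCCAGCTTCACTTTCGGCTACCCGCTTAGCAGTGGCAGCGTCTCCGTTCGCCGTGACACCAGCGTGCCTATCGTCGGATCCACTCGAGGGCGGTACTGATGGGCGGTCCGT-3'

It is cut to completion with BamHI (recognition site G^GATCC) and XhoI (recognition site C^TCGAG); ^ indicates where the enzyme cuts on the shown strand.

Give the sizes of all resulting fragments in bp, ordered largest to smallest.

The BamHI site (GGATCC) starts at position 111.
BamHI cuts after the first base of each site, so after position 111.
XhoI sites (CTCGAG) start at positions 5, 118.
XhoI cuts after the first base of each site, so after positions 5, 118.
Combined cut positions: 5, 111, 118.
Circular molecule, 3 cuts → 3 fragments:
  6–111 → 106 bp
  112–118 → 7 bp
  119–146 then 1–5 → 28 + 5 = 33 bp
Sorted largest to smallest: 106, 33, 7 bp.

106, 33, 7 bp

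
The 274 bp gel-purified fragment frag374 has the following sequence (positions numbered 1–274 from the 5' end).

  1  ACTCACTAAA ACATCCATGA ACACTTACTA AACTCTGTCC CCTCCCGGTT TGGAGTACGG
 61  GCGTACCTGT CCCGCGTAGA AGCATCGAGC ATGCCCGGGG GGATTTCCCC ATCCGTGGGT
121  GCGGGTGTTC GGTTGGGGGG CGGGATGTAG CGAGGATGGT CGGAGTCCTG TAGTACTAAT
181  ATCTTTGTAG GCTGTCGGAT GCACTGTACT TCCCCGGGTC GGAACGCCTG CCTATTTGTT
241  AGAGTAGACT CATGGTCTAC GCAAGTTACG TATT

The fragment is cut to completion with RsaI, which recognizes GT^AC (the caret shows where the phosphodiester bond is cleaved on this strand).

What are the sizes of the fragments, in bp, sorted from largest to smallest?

RsaI sites (GTAC) start at positions 55, 63, 173, 206.
RsaI cuts after base 2 of each site, so after positions 56, 64, 174, 207.
Linear molecule, 4 cuts → 5 fragments:
  1–56 → 56 bp
  57–64 → 8 bp
  65–174 → 110 bp
  175–207 → 33 bp
  208–274 → 67 bp
Sorted largest to smallest: 110, 67, 56, 33, 8 bp.

110, 67, 56, 33, 8 bp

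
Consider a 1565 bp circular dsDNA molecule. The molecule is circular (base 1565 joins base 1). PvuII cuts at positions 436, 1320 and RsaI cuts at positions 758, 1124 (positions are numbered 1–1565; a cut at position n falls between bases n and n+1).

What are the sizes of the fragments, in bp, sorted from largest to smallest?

681, 366, 322, 196 bp

Combined cut positions (sorted): 436, 758, 1124, 1320.
Circular molecule, 4 cuts → 4 fragments:
  758 − 436 = 322 bp
  1124 − 758 = 366 bp
  1320 − 1124 = 196 bp
  wrap: 1565 − 1320 + 436 = 681 bp
Sorted largest to smallest: 681, 366, 322, 196 bp.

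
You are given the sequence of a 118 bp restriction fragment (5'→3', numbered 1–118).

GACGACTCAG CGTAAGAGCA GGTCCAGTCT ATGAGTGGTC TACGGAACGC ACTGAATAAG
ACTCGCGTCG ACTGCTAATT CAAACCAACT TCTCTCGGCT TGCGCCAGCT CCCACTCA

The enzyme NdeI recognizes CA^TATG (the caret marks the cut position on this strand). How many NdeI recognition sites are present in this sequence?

0

No occurrence of CATATG is present in the sequence.
NdeI does not cut: 0 sites.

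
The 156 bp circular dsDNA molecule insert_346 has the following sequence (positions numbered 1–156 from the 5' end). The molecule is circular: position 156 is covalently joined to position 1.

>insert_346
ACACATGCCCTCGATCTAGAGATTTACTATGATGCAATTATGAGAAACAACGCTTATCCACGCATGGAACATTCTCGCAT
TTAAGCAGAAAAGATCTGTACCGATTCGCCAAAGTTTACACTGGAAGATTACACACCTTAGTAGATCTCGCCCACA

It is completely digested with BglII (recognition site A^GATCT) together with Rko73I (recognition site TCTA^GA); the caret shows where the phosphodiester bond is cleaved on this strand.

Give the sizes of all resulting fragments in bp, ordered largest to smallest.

BglII sites (AGATCT) start at positions 92, 143.
BglII cuts after the first base of each site, so after positions 92, 143.
The Rko73I site (TCTAGA) starts at position 15.
Rko73I cuts after base 4 of each site, so after position 18.
Combined cut positions: 18, 92, 143.
Circular molecule, 3 cuts → 3 fragments:
  19–92 → 74 bp
  93–143 → 51 bp
  144–156 then 1–18 → 13 + 18 = 31 bp
Sorted largest to smallest: 74, 51, 31 bp.

74, 51, 31 bp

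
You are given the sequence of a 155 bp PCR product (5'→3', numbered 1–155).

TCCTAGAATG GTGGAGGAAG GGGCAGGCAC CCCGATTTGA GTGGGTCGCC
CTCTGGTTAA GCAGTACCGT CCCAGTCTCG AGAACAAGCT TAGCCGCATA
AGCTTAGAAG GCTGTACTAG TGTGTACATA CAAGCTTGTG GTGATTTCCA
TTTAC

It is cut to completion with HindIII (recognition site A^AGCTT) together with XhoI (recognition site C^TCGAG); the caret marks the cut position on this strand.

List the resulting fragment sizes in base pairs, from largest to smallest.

HindIII sites (AAGCTT) start at positions 86, 100, 132.
HindIII cuts after the first base of each site, so after positions 86, 100, 132.
The XhoI site (CTCGAG) starts at position 77.
XhoI cuts after the first base of each site, so after position 77.
Combined cut positions: 77, 86, 100, 132.
Linear molecule, 4 cuts → 5 fragments:
  1–77 → 77 bp
  78–86 → 9 bp
  87–100 → 14 bp
  101–132 → 32 bp
  133–155 → 23 bp
Sorted largest to smallest: 77, 32, 23, 14, 9 bp.

77, 32, 23, 14, 9 bp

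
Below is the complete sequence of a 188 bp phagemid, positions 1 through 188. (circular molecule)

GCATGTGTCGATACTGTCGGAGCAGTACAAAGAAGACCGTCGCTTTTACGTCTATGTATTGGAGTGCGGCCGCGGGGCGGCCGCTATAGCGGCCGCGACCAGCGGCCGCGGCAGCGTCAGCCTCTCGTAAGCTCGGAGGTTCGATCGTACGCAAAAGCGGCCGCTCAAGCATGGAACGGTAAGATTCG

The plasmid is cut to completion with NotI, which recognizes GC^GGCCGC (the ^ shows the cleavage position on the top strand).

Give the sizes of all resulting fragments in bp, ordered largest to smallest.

97, 55, 13, 12, 11 bp

NotI sites (GCGGCCGC) start at positions 66, 77, 89, 102, 157.
NotI cuts after base 2 of each site, so after positions 67, 78, 90, 103, 158.
Circular molecule, 5 cuts → 5 fragments:
  68–78 → 11 bp
  79–90 → 12 bp
  91–103 → 13 bp
  104–158 → 55 bp
  159–188 then 1–67 → 30 + 67 = 97 bp
Sorted largest to smallest: 97, 55, 13, 12, 11 bp.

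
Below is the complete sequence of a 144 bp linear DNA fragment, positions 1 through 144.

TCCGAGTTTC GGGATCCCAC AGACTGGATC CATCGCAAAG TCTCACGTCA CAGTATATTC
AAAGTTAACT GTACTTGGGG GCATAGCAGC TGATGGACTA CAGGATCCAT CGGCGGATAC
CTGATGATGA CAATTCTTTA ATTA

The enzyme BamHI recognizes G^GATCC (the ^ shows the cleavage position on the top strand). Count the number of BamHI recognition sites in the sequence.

3

GGATCC occurs starting at positions 12, 26, 103.
BamHI cuts at 3 sites.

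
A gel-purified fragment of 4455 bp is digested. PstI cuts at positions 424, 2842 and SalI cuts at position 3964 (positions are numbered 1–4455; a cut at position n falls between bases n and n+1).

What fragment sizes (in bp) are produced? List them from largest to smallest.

Combined cut positions (sorted): 424, 2842, 3964.
Linear molecule, 3 cuts → 4 fragments:
  424 − 0 = 424 bp
  2842 − 424 = 2418 bp
  3964 − 2842 = 1122 bp
  4455 − 3964 = 491 bp
Sorted largest to smallest: 2418, 1122, 491, 424 bp.

2418, 1122, 491, 424 bp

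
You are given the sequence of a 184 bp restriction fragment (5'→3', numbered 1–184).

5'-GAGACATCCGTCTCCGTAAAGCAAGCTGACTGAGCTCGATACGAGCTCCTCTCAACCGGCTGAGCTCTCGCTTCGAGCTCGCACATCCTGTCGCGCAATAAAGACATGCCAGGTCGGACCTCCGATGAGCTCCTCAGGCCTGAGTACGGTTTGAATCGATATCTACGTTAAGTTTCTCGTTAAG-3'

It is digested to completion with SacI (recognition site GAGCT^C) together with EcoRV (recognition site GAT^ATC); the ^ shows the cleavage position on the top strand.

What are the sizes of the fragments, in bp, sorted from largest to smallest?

52, 36, 29, 24, 19, 13, 11 bp

SacI sites (GAGCTC) start at positions 32, 43, 62, 75, 127.
SacI cuts after base 5 of each site (before the last base), so after positions 36, 47, 66, 79, 131.
The EcoRV site (GATATC) starts at position 158.
EcoRV cuts after base 3 of each site, so after position 160.
Combined cut positions: 36, 47, 66, 79, 131, 160.
Linear molecule, 6 cuts → 7 fragments:
  1–36 → 36 bp
  37–47 → 11 bp
  48–66 → 19 bp
  67–79 → 13 bp
  80–131 → 52 bp
  132–160 → 29 bp
  161–184 → 24 bp
Sorted largest to smallest: 52, 36, 29, 24, 19, 13, 11 bp.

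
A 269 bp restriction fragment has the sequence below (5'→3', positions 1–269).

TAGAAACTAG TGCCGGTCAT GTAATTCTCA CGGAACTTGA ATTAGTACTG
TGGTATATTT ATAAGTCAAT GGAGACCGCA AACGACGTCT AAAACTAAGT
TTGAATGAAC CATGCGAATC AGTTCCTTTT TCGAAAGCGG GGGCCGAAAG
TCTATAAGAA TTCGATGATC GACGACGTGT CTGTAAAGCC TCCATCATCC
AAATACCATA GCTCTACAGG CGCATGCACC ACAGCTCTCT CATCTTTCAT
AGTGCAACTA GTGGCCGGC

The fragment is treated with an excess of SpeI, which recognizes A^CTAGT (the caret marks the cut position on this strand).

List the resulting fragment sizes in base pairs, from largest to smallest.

251, 12, 6 bp

SpeI sites (ACTAGT) start at positions 6, 257.
SpeI cuts after the first base of each site, so after positions 6, 257.
Linear molecule, 2 cuts → 3 fragments:
  1–6 → 6 bp
  7–257 → 251 bp
  258–269 → 12 bp
Sorted largest to smallest: 251, 12, 6 bp.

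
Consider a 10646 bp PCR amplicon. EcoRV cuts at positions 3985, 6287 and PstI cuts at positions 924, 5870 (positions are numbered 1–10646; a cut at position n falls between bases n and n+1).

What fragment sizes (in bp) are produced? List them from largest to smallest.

4359, 3061, 1885, 924, 417 bp

Combined cut positions (sorted): 924, 3985, 5870, 6287.
Linear molecule, 4 cuts → 5 fragments:
  924 − 0 = 924 bp
  3985 − 924 = 3061 bp
  5870 − 3985 = 1885 bp
  6287 − 5870 = 417 bp
  10646 − 6287 = 4359 bp
Sorted largest to smallest: 4359, 3061, 1885, 924, 417 bp.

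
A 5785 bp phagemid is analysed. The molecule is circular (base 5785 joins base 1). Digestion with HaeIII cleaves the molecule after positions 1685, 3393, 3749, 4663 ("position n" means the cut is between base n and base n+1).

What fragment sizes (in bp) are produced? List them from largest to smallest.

2807, 1708, 914, 356 bp

Circular molecule, 4 cuts → 4 fragments:
  3393 − 1685 = 1708 bp
  3749 − 3393 = 356 bp
  4663 − 3749 = 914 bp
  wrap: 5785 − 4663 + 1685 = 2807 bp
Sorted largest to smallest: 2807, 1708, 914, 356 bp.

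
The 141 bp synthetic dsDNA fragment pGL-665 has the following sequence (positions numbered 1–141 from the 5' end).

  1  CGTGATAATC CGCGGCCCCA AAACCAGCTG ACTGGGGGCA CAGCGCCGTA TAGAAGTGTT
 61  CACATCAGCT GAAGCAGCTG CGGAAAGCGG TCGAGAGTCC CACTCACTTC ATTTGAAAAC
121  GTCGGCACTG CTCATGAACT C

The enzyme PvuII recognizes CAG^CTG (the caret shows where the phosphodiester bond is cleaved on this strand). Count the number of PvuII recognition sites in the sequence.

3

CAGCTG occurs starting at positions 25, 66, 75.
PvuII cuts at 3 sites.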